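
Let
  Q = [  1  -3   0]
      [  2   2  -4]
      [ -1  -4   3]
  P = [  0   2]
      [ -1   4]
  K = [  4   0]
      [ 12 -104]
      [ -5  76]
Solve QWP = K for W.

Isolating W: multiply by Q⁻¹ from the left and P⁻¹ from the right, so W = Q⁻¹KP⁻¹.
det Q = -4, so Q⁻¹ = [[5/2, -9/4, -3], [1/2, -3/4, -1], [3/2, -7/4, -2]].
P has determinant 2; P⁻¹ = [[2, -1], [1/2, 0]].
Q⁻¹K = [[-2, 6], [-2, 2], [-5, 30]].
W = (Q⁻¹K)P⁻¹ = [[-1, 2], [-3, 2], [5, 5]].

W = [[-1, 2], [-3, 2], [5, 5]]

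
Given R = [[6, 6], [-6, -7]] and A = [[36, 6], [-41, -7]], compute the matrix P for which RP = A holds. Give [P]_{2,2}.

R is on the left of P, so left-multiply by R⁻¹: P = R⁻¹A.
det R = -6; the adjugate gives R⁻¹ = [[7/6, 1], [-1, -1]].
P = R⁻¹A = [[7/6, 1], [-1, -1]] · [[36, 6], [-41, -7]] = [[1, 0], [5, 1]].

1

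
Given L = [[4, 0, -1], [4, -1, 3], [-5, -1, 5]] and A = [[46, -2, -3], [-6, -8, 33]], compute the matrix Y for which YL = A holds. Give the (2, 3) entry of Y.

2

L is on the right of Y, so right-multiply by L⁻¹: Y = AL⁻¹.
L has determinant 1; L⁻¹ = [[-2, 1, -1], [-35, 15, -16], [-9, 4, -4]].
Y = AL⁻¹ = [[46, -2, -3], [-6, -8, 33]] · [[-2, 1, -1], [-35, 15, -16], [-9, 4, -4]] = [[5, 4, -2], [-5, 6, 2]].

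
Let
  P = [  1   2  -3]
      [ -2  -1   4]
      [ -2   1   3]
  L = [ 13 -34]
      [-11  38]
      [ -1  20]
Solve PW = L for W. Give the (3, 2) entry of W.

6

Left-multiplying both sides by P⁻¹ gives W = P⁻¹L.
P has determinant 1; P⁻¹ = [[-7, -9, 5], [-2, -3, 2], [-4, -5, 3]].
W = P⁻¹L = [[-7, -9, 5], [-2, -3, 2], [-4, -5, 3]] · [[13, -34], [-11, 38], [-1, 20]] = [[3, -4], [5, -6], [0, 6]].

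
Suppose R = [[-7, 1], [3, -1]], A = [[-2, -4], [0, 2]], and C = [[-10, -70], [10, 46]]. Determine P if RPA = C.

Left-multiply by R⁻¹ and right-multiply by A⁻¹: P = R⁻¹CA⁻¹.
det R = 4; the adjugate gives R⁻¹ = [[-1/4, -1/4], [-3/4, -7/4]].
A has determinant -4; A⁻¹ = [[-1/2, -1], [0, 1/2]].
R⁻¹C = [[0, 6], [-10, -28]].
P = (R⁻¹C)A⁻¹ = [[0, 3], [5, -4]].

P = [[0, 3], [5, -4]]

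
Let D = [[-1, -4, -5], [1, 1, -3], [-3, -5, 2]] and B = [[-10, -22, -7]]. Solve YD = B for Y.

D is on the right of Y, so right-multiply by D⁻¹: Y = BD⁻¹.
det D = -5; the adjugate gives D⁻¹ = [[13/5, -33/5, -17/5], [-7/5, 17/5, 8/5], [2/5, -7/5, -3/5]].
Y = BD⁻¹ = [[-10, -22, -7]] · [[13/5, -33/5, -17/5], [-7/5, 17/5, 8/5], [2/5, -7/5, -3/5]] = [[2, 1, 3]].

Y = [[2, 1, 3]]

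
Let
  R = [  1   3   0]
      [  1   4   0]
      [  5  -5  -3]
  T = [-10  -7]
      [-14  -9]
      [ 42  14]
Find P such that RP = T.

P = [[2, -1], [-4, -2], [-4, -3]]

Left-multiplying both sides by R⁻¹ gives P = R⁻¹T.
R has determinant -3; R⁻¹ = [[4, -3, 0], [-1, 1, 0], [25/3, -20/3, -1/3]].
P = R⁻¹T = [[4, -3, 0], [-1, 1, 0], [25/3, -20/3, -1/3]] · [[-10, -7], [-14, -9], [42, 14]] = [[2, -1], [-4, -2], [-4, -3]].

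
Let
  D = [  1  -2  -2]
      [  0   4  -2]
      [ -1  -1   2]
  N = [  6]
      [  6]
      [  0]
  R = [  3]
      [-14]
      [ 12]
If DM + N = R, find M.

DM = R − N = [[-3], [-20], [12]].
D is on the left of M, so left-multiply by D⁻¹: M = D⁻¹(R − N).
det D = -6; the adjugate gives D⁻¹ = [[-1, -1, -2], [-1/3, 0, -1/3], [-2/3, -1/2, -2/3]].
M = D⁻¹(R − N) = [[-1], [-3], [4]].

M = [[-1], [-3], [4]]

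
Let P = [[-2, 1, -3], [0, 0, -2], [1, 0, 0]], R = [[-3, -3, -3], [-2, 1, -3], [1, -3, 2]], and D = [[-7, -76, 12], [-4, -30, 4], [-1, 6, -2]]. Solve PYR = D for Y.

Y = [[1, -3, -4], [4, -4, 1], [-3, 3, -1]]

Y = P⁻¹DR⁻¹ (apply P⁻¹ on the left and R⁻¹ on the right).
det P = -2, so P⁻¹ = [[0, 0, 1], [1, -3/2, 2], [0, -1/2, 0]].
det R = 3; the adjugate gives R⁻¹ = [[-7/3, 5, 4], [1/3, -1, -1], [5/3, -4, -3]].
P⁻¹D = [[-1, 6, -2], [-3, -19, 2], [2, 15, -2]].
Y = (P⁻¹D)R⁻¹ = [[1, -3, -4], [4, -4, 1], [-3, 3, -1]].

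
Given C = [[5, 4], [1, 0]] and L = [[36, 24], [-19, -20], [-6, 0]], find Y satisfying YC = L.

Y = [[6, 6], [-5, 6], [0, -6]]

Right-multiplying both sides by C⁻¹ gives Y = LC⁻¹.
det C = -4; the adjugate gives C⁻¹ = [[0, 1], [1/4, -5/4]].
Y = LC⁻¹ = [[36, 24], [-19, -20], [-6, 0]] · [[0, 1], [1/4, -5/4]] = [[6, 6], [-5, 6], [0, -6]].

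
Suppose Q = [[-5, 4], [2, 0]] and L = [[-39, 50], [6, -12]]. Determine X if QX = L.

Left-multiplying both sides by Q⁻¹ gives X = Q⁻¹L.
det Q = -8, so Q⁻¹ = [[0, 1/2], [1/4, 5/8]].
X = Q⁻¹L = [[0, 1/2], [1/4, 5/8]] · [[-39, 50], [6, -12]] = [[3, -6], [-6, 5]].

X = [[3, -6], [-6, 5]]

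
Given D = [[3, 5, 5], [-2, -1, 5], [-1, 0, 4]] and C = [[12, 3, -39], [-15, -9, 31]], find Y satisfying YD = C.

Y = [[0, -3, -6], [-1, 4, 4]]

Right-multiplying both sides by D⁻¹ gives Y = CD⁻¹.
det D = -2; the adjugate gives D⁻¹ = [[2, 10, -15], [-3/2, -17/2, 25/2], [1/2, 5/2, -7/2]].
Y = CD⁻¹ = [[12, 3, -39], [-15, -9, 31]] · [[2, 10, -15], [-3/2, -17/2, 25/2], [1/2, 5/2, -7/2]] = [[0, -3, -6], [-1, 4, 4]].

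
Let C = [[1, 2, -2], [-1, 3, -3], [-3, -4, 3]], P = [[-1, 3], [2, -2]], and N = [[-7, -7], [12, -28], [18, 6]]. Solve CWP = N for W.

W = C⁻¹NP⁻¹ (apply C⁻¹ on the left and P⁻¹ on the right).
det C = -5; the adjugate gives C⁻¹ = [[3/5, -2/5, 0], [-12/5, 3/5, -1], [-13/5, 2/5, -1]].
P has determinant -4; P⁻¹ = [[1/2, 3/4], [1/2, 1/4]].
C⁻¹N = [[-9, 7], [6, -6], [5, 1]].
W = (C⁻¹N)P⁻¹ = [[-1, -5], [0, 3], [3, 4]].

W = [[-1, -5], [0, 3], [3, 4]]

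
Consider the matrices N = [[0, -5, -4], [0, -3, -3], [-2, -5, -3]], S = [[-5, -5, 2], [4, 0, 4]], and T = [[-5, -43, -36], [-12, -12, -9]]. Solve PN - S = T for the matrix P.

P = [[4, 1, 5], [-1, -1, 4]]

PN = T + S = [[-10, -48, -34], [-8, -12, -5]].
N is on the right of P, so right-multiply by N⁻¹: P = (T + S)N⁻¹.
det N = -6, so N⁻¹ = [[1, -5/6, -1/2], [-1, 4/3, 0], [1, -5/3, 0]].
P = (T + S)N⁻¹ = [[4, 1, 5], [-1, -1, 4]].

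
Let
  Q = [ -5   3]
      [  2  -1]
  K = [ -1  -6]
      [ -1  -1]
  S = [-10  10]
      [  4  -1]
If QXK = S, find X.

Left-multiply by Q⁻¹ and right-multiply by K⁻¹: X = Q⁻¹SK⁻¹.
det Q = -1, so Q⁻¹ = [[1, 3], [2, 5]].
det K = -5, so K⁻¹ = [[1/5, -6/5], [-1/5, 1/5]].
Q⁻¹S = [[2, 7], [0, 15]].
X = (Q⁻¹S)K⁻¹ = [[-1, -1], [-3, 3]].

X = [[-1, -1], [-3, 3]]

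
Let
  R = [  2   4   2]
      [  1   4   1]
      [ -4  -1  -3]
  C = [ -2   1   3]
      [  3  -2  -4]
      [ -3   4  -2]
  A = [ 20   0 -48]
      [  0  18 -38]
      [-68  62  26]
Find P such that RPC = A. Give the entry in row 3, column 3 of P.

Left-multiply by R⁻¹ and right-multiply by C⁻¹: P = R⁻¹AC⁻¹.
det R = 4; the adjugate gives R⁻¹ = [[-11/4, 5/2, -1], [-1/4, 1/2, 0], [15/4, -7/2, 1]].
C has determinant -4; C⁻¹ = [[-5, -7/2, -1/2], [-9/2, -13/4, -1/4], [-3/2, -5/4, -1/4]].
R⁻¹A = [[13, -17, 11], [-5, 9, -7], [7, -1, -21]].
P = (R⁻¹A)C⁻¹ = [[-5, -4, -5], [-5, -3, 2], [1, 5, 2]].

2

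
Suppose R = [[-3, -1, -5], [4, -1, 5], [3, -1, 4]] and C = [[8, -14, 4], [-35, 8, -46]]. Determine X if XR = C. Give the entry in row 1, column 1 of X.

6

Right-multiplying both sides by R⁻¹ gives X = CR⁻¹.
det R = 3; the adjugate gives R⁻¹ = [[1/3, 3, -10/3], [-1/3, 1, -5/3], [-1/3, -2, 7/3]].
X = CR⁻¹ = [[8, -14, 4], [-35, 8, -46]] · [[1/3, 3, -10/3], [-1/3, 1, -5/3], [-1/3, -2, 7/3]] = [[6, 2, 6], [1, -5, -4]].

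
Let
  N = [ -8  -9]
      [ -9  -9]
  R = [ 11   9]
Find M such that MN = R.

M = [[2, -3]]

Right-multiplying both sides by N⁻¹ gives M = RN⁻¹.
det N = -9, so N⁻¹ = [[1, -1], [-1, 8/9]].
M = RN⁻¹ = [[11, 9]] · [[1, -1], [-1, 8/9]] = [[2, -3]].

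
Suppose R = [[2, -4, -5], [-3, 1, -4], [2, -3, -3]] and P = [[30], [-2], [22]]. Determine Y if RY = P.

Y = [[2], [-4], [-2]]

Since R multiplies Y on the left, Y = R⁻¹P.
R has determinant 3; R⁻¹ = [[-5, 1, 7], [-17/3, 4/3, 23/3], [7/3, -2/3, -10/3]].
Y = R⁻¹P = [[-5, 1, 7], [-17/3, 4/3, 23/3], [7/3, -2/3, -10/3]] · [[30], [-2], [22]] = [[2], [-4], [-2]].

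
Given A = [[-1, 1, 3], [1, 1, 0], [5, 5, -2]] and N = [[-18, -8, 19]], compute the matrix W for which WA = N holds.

A is on the right of W, so right-multiply by A⁻¹: W = NA⁻¹.
det A = 4; the adjugate gives A⁻¹ = [[-1/2, 17/4, -3/4], [1/2, -13/4, 3/4], [0, 5/2, -1/2]].
W = NA⁻¹ = [[-18, -8, 19]] · [[-1/2, 17/4, -3/4], [1/2, -13/4, 3/4], [0, 5/2, -1/2]] = [[5, -3, -2]].

W = [[5, -3, -2]]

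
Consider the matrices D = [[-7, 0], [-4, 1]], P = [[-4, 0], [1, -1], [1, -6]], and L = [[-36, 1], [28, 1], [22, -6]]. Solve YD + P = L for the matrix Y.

Y = [[4, 1], [-5, 2], [-3, 0]]

YD = L − P = [[-32, 1], [27, 2], [21, 0]].
D is on the right of Y, so right-multiply by D⁻¹: Y = (L − P)D⁻¹.
det D = -7, so D⁻¹ = [[-1/7, 0], [-4/7, 1]].
Y = (L − P)D⁻¹ = [[4, 1], [-5, 2], [-3, 0]].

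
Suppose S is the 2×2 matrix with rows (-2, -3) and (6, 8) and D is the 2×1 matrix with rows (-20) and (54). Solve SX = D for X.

X = [[1], [6]]

S is on the left of X, so left-multiply by S⁻¹: X = S⁻¹D.
det S = 2; the adjugate gives S⁻¹ = [[4, 3/2], [-3, -1]].
X = S⁻¹D = [[4, 3/2], [-3, -1]] · [[-20], [54]] = [[1], [6]].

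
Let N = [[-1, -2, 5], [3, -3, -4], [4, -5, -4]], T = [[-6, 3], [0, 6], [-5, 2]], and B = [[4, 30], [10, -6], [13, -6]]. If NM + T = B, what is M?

M = [[4, -4], [-2, -4], [2, 3]]

NM = B − T = [[10, 27], [10, -12], [18, -8]].
Since N multiplies M on the left, M = N⁻¹(B − T).
det N = 1, so N⁻¹ = [[-8, -33, 23], [-4, -16, 11], [-3, -13, 9]].
M = N⁻¹(B − T) = [[4, -4], [-2, -4], [2, 3]].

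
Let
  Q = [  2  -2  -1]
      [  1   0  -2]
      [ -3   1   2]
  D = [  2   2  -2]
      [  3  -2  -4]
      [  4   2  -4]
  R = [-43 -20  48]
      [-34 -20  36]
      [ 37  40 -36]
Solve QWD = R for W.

W = Q⁻¹RD⁻¹ (apply Q⁻¹ on the left and D⁻¹ on the right).
Q has determinant -5; Q⁻¹ = [[-2/5, -3/5, -4/5], [-4/5, -1/5, -3/5], [-1/5, -4/5, -2/5]].
det D = -4, so D⁻¹ = [[-4, -1, 3], [1, 0, -1/2], [-7/2, -1, 5/2]].
Q⁻¹R = [[8, -12, -12], [19, -4, -24], [21, 4, -24]].
W = (Q⁻¹R)D⁻¹ = [[-2, 4, 0], [4, 5, -1], [4, 3, 1]].

W = [[-2, 4, 0], [4, 5, -1], [4, 3, 1]]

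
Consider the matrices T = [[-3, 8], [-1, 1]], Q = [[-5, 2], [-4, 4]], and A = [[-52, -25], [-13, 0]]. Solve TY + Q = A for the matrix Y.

Y = [[5, 1], [-4, -3]]

TY = A − Q = [[-47, -27], [-9, -4]].
T is on the left of Y, so left-multiply by T⁻¹: Y = T⁻¹(A − Q).
T has determinant 5; T⁻¹ = [[1/5, -8/5], [1/5, -3/5]].
Y = T⁻¹(A − Q) = [[5, 1], [-4, -3]].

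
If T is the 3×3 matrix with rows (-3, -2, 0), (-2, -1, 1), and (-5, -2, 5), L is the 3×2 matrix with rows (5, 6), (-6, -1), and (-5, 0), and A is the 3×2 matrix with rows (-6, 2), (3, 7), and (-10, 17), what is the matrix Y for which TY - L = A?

TY = A + L = [[-1, 8], [-3, 6], [-15, 17]].
T is on the left of Y, so left-multiply by T⁻¹: Y = T⁻¹(A + L).
T has determinant -1; T⁻¹ = [[3, -10, 2], [-5, 15, -3], [1, -4, 1]].
Y = T⁻¹(A + L) = [[-3, -2], [5, -1], [-4, 1]].

Y = [[-3, -2], [5, -1], [-4, 1]]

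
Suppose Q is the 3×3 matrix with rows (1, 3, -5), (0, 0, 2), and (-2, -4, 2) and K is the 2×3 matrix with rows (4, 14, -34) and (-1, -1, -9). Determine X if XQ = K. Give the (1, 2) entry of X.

-3

Q is on the right of X, so right-multiply by Q⁻¹: X = KQ⁻¹.
det Q = -4; the adjugate gives Q⁻¹ = [[-2, -7/2, -3/2], [1, 2, 1/2], [0, 1/2, 0]].
X = KQ⁻¹ = [[4, 14, -34], [-1, -1, -9]] · [[-2, -7/2, -3/2], [1, 2, 1/2], [0, 1/2, 0]] = [[6, -3, 1], [1, -3, 1]].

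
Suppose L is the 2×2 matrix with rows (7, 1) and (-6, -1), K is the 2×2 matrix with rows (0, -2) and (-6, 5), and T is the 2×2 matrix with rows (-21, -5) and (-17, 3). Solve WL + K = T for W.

W = [[-3, 0], [1, 3]]

WL = T − K = [[-21, -3], [-11, -2]].
L is on the right of W, so right-multiply by L⁻¹: W = (T − K)L⁻¹.
det L = -1; the adjugate gives L⁻¹ = [[1, 1], [-6, -7]].
W = (T − K)L⁻¹ = [[-3, 0], [1, 3]].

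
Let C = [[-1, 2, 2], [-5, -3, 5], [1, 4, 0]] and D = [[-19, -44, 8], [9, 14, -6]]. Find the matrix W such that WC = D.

Since C sits to the right of W, W = DC⁻¹.
det C = -4; the adjugate gives C⁻¹ = [[5, -2, -4], [-5/4, 1/2, 5/4], [17/4, -3/2, -13/4]].
W = DC⁻¹ = [[-19, -44, 8], [9, 14, -6]] · [[5, -2, -4], [-5/4, 1/2, 5/4], [17/4, -3/2, -13/4]] = [[-6, 4, -5], [2, -2, 1]].

W = [[-6, 4, -5], [2, -2, 1]]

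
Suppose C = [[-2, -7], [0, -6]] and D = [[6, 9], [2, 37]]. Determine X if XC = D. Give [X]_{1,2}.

Right-multiplying both sides by C⁻¹ gives X = DC⁻¹.
C has determinant 12; C⁻¹ = [[-1/2, 7/12], [0, -1/6]].
X = DC⁻¹ = [[6, 9], [2, 37]] · [[-1/2, 7/12], [0, -1/6]] = [[-3, 2], [-1, -5]].

2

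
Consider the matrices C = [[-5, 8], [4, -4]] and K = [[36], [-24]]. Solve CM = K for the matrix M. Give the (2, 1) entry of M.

2

C is on the left of M, so left-multiply by C⁻¹: M = C⁻¹K.
det C = -12, so C⁻¹ = [[1/3, 2/3], [1/3, 5/12]].
M = C⁻¹K = [[1/3, 2/3], [1/3, 5/12]] · [[36], [-24]] = [[-4], [2]].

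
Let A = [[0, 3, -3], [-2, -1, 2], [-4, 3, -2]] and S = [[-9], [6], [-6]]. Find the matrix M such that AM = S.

M = [[0], [0], [3]]

A is on the left of M, so left-multiply by A⁻¹: M = A⁻¹S.
det A = -6, so A⁻¹ = [[2/3, 1/2, -1/2], [2, 2, -1], [5/3, 2, -1]].
M = A⁻¹S = [[2/3, 1/2, -1/2], [2, 2, -1], [5/3, 2, -1]] · [[-9], [6], [-6]] = [[0], [0], [3]].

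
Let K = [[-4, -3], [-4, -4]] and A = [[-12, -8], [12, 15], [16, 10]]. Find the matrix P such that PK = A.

Since K sits to the right of P, P = AK⁻¹.
det K = 4; the adjugate gives K⁻¹ = [[-1, 3/4], [1, -1]].
P = AK⁻¹ = [[-12, -8], [12, 15], [16, 10]] · [[-1, 3/4], [1, -1]] = [[4, -1], [3, -6], [-6, 2]].

P = [[4, -1], [3, -6], [-6, 2]]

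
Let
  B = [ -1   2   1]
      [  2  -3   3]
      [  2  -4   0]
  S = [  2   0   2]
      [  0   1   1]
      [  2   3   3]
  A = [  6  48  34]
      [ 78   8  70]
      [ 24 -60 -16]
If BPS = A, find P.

Left-multiply by B⁻¹ and right-multiply by S⁻¹: P = B⁻¹AS⁻¹.
B has determinant -2; B⁻¹ = [[-6, 2, -9/2], [-3, 1, -5/2], [1, 0, 1/2]].
S has determinant -4; S⁻¹ = [[0, -3/2, 1/2], [-1/2, -1/2, 1/2], [1/2, 3/2, -1/2]].
B⁻¹A = [[12, -2, 8], [0, 14, 8], [18, 18, 26]].
P = (B⁻¹A)S⁻¹ = [[5, -5, 1], [-3, 5, 3], [4, 3, 5]].

P = [[5, -5, 1], [-3, 5, 3], [4, 3, 5]]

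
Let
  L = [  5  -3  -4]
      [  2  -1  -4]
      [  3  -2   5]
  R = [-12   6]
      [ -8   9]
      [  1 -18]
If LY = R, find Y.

Y = [[-4, -3], [-4, -3], [1, -3]]

Left-multiplying both sides by L⁻¹ gives Y = L⁻¹R.
L has determinant 5; L⁻¹ = [[-13/5, 23/5, 8/5], [-22/5, 37/5, 12/5], [-1/5, 1/5, 1/5]].
Y = L⁻¹R = [[-13/5, 23/5, 8/5], [-22/5, 37/5, 12/5], [-1/5, 1/5, 1/5]] · [[-12, 6], [-8, 9], [1, -18]] = [[-4, -3], [-4, -3], [1, -3]].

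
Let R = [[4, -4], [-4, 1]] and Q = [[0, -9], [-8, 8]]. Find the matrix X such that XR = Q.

X = [[3, 3], [-2, 0]]

Right-multiplying both sides by R⁻¹ gives X = QR⁻¹.
det R = -12; the adjugate gives R⁻¹ = [[-1/12, -1/3], [-1/3, -1/3]].
X = QR⁻¹ = [[0, -9], [-8, 8]] · [[-1/12, -1/3], [-1/3, -1/3]] = [[3, 3], [-2, 0]].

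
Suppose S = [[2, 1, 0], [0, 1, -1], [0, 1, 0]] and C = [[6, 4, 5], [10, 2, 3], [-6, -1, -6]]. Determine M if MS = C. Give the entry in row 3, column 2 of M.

S is on the right of M, so right-multiply by S⁻¹: M = CS⁻¹.
det S = 2, so S⁻¹ = [[1/2, 0, -1/2], [0, 0, 1], [0, -1, 1]].
M = CS⁻¹ = [[6, 4, 5], [10, 2, 3], [-6, -1, -6]] · [[1/2, 0, -1/2], [0, 0, 1], [0, -1, 1]] = [[3, -5, 6], [5, -3, 0], [-3, 6, -4]].

6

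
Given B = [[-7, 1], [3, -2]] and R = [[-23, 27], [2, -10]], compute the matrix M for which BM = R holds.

B is on the left of M, so left-multiply by B⁻¹: M = B⁻¹R.
det B = 11; the adjugate gives B⁻¹ = [[-2/11, -1/11], [-3/11, -7/11]].
M = B⁻¹R = [[-2/11, -1/11], [-3/11, -7/11]] · [[-23, 27], [2, -10]] = [[4, -4], [5, -1]].

M = [[4, -4], [5, -1]]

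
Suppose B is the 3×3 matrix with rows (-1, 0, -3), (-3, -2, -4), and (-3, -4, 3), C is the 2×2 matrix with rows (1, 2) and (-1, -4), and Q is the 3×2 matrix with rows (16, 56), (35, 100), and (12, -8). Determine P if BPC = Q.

P = [[-4, -3], [-4, 2], [0, 5]]

Isolating P: multiply by B⁻¹ from the left and C⁻¹ from the right, so P = B⁻¹QC⁻¹.
det B = 4, so B⁻¹ = [[-11/2, 3, -3/2], [21/4, -3, 5/4], [3/2, -1, 1/2]].
det C = -2; the adjugate gives C⁻¹ = [[2, 1], [-1/2, -1/2]].
B⁻¹Q = [[-1, 4], [-6, -16], [-5, -20]].
P = (B⁻¹Q)C⁻¹ = [[-4, -3], [-4, 2], [0, 5]].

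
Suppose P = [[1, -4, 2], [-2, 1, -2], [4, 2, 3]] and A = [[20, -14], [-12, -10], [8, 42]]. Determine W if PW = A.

W = [[4, 6], [-4, 6], [0, 2]]

Left-multiplying both sides by P⁻¹ gives W = P⁻¹A.
det P = -1, so P⁻¹ = [[-7, -16, -6], [2, 5, 2], [8, 18, 7]].
W = P⁻¹A = [[-7, -16, -6], [2, 5, 2], [8, 18, 7]] · [[20, -14], [-12, -10], [8, 42]] = [[4, 6], [-4, 6], [0, 2]].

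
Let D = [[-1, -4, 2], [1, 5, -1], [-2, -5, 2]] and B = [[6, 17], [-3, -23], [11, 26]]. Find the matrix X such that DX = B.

Since D multiplies X on the left, X = D⁻¹B.
det D = 5; the adjugate gives D⁻¹ = [[1, -2/5, -6/5], [0, 2/5, 1/5], [1, 3/5, -1/5]].
X = D⁻¹B = [[1, -2/5, -6/5], [0, 2/5, 1/5], [1, 3/5, -1/5]] · [[6, 17], [-3, -23], [11, 26]] = [[-6, -5], [1, -4], [2, -2]].

X = [[-6, -5], [1, -4], [2, -2]]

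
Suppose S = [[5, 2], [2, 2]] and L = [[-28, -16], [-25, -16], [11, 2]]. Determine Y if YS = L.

S is on the right of Y, so right-multiply by S⁻¹: Y = LS⁻¹.
det S = 6; the adjugate gives S⁻¹ = [[1/3, -1/3], [-1/3, 5/6]].
Y = LS⁻¹ = [[-28, -16], [-25, -16], [11, 2]] · [[1/3, -1/3], [-1/3, 5/6]] = [[-4, -4], [-3, -5], [3, -2]].

Y = [[-4, -4], [-3, -5], [3, -2]]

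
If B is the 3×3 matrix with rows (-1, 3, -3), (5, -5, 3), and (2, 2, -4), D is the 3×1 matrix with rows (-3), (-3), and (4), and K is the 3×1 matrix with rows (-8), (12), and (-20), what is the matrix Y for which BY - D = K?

BY = K + D = [[-11], [9], [-16]].
Since B multiplies Y on the left, Y = B⁻¹(K + D).
B has determinant 4; B⁻¹ = [[7/2, 3/2, -3/2], [13/2, 5/2, -3], [5, 2, -5/2]].
Y = B⁻¹(K + D) = [[-1], [-1], [3]].

Y = [[-1], [-1], [3]]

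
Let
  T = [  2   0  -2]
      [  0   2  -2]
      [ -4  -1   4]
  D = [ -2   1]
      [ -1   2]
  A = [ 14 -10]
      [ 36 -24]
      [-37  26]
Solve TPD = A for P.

Left-multiply by T⁻¹ and right-multiply by D⁻¹: P = T⁻¹AD⁻¹.
T has determinant -4; T⁻¹ = [[-3/2, -1/2, -1], [-2, 0, -1], [-2, -1/2, -1]].
det D = -3, so D⁻¹ = [[-2/3, 1/3], [-1/3, 2/3]].
T⁻¹A = [[-2, 1], [9, -6], [-9, 6]].
P = (T⁻¹A)D⁻¹ = [[1, 0], [-4, -1], [4, 1]].

P = [[1, 0], [-4, -1], [4, 1]]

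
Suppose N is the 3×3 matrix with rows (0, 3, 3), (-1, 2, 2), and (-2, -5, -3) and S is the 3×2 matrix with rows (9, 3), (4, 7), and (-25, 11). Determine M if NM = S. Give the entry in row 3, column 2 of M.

3

N is on the left of M, so left-multiply by N⁻¹: M = N⁻¹S.
N has determinant 6; N⁻¹ = [[2/3, -1, 0], [-7/6, 1, -1/2], [3/2, -1, 1/2]].
M = N⁻¹S = [[2/3, -1, 0], [-7/6, 1, -1/2], [3/2, -1, 1/2]] · [[9, 3], [4, 7], [-25, 11]] = [[2, -5], [6, -2], [-3, 3]].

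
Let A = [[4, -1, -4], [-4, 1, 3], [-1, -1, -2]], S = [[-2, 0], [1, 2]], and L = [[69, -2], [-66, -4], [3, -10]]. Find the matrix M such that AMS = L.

M = [[-5, 2], [3, -3], [3, 3]]

Left-multiply by A⁻¹ and right-multiply by S⁻¹: M = A⁻¹LS⁻¹.
det A = -5, so A⁻¹ = [[-1/5, -2/5, -1/5], [11/5, 12/5, -4/5], [-1, -1, 0]].
det S = -4, so S⁻¹ = [[-1/2, 0], [1/4, 1/2]].
A⁻¹L = [[12, 4], [-9, -6], [-3, 6]].
M = (A⁻¹L)S⁻¹ = [[-5, 2], [3, -3], [3, 3]].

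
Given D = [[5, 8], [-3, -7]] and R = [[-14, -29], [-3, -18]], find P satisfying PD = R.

Since D sits to the right of P, P = RD⁻¹.
D has determinant -11; D⁻¹ = [[7/11, 8/11], [-3/11, -5/11]].
P = RD⁻¹ = [[-14, -29], [-3, -18]] · [[7/11, 8/11], [-3/11, -5/11]] = [[-1, 3], [3, 6]].

P = [[-1, 3], [3, 6]]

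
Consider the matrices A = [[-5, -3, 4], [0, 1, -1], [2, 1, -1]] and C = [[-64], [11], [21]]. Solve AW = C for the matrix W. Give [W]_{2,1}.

Since A multiplies W on the left, W = A⁻¹C.
A has determinant -2; A⁻¹ = [[0, -1/2, 1/2], [1, 3/2, 5/2], [1, 1/2, 5/2]].
W = A⁻¹C = [[0, -1/2, 1/2], [1, 3/2, 5/2], [1, 1/2, 5/2]] · [[-64], [11], [21]] = [[5], [5], [-6]].

5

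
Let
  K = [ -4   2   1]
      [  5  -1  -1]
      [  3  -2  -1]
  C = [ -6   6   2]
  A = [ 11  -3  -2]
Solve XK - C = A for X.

XK = A + C = [[5, 3, 0]].
Right-multiplying both sides by K⁻¹ gives X = (A + C)K⁻¹.
det K = 1; the adjugate gives K⁻¹ = [[-1, 0, -1], [2, 1, 1], [-7, -2, -6]].
X = (A + C)K⁻¹ = [[1, 3, -2]].

X = [[1, 3, -2]]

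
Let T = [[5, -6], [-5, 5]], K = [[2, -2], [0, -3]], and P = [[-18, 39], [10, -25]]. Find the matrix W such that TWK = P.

W = [[3, 1], [4, 2]]

Isolating W: multiply by T⁻¹ from the left and K⁻¹ from the right, so W = T⁻¹PK⁻¹.
det T = -5, so T⁻¹ = [[-1, -6/5], [-1, -1]].
det K = -6, so K⁻¹ = [[1/2, -1/3], [0, -1/3]].
T⁻¹P = [[6, -9], [8, -14]].
W = (T⁻¹P)K⁻¹ = [[3, 1], [4, 2]].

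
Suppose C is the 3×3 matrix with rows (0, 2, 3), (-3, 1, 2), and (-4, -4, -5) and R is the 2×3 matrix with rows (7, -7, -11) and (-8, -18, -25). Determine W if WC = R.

W = [[3, -5, 2], [-5, 0, 2]]

C is on the right of W, so right-multiply by C⁻¹: W = RC⁻¹.
det C = 2; the adjugate gives C⁻¹ = [[3/2, -1, 1/2], [-23/2, 6, -9/2], [8, -4, 3]].
W = RC⁻¹ = [[7, -7, -11], [-8, -18, -25]] · [[3/2, -1, 1/2], [-23/2, 6, -9/2], [8, -4, 3]] = [[3, -5, 2], [-5, 0, 2]].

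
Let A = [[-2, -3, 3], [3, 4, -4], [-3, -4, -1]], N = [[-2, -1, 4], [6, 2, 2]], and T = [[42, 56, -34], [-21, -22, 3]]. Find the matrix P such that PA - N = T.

P = [[-5, 5, -5], [0, -2, 3]]

PA = T + N = [[40, 55, -30], [-15, -20, 5]].
A is on the right of P, so right-multiply by A⁻¹: P = (T + N)A⁻¹.
A has determinant -5; A⁻¹ = [[4, 3, 0], [-3, -11/5, -1/5], [0, -1/5, -1/5]].
P = (T + N)A⁻¹ = [[-5, 5, -5], [0, -2, 3]].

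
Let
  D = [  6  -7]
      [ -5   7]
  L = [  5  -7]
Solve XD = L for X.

D is on the right of X, so right-multiply by D⁻¹: X = LD⁻¹.
det D = 7; the adjugate gives D⁻¹ = [[1, 1], [5/7, 6/7]].
X = LD⁻¹ = [[5, -7]] · [[1, 1], [5/7, 6/7]] = [[0, -1]].

X = [[0, -1]]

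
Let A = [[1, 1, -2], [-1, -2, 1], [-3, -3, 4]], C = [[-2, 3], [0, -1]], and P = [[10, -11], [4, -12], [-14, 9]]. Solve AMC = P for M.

M = [[0, -2], [3, -2], [4, 0]]

Isolating M: multiply by A⁻¹ from the left and C⁻¹ from the right, so M = A⁻¹PC⁻¹.
A has determinant 2; A⁻¹ = [[-5/2, 1, -3/2], [1/2, -1, 1/2], [-3/2, 0, -1/2]].
det C = 2; the adjugate gives C⁻¹ = [[-1/2, -3/2], [0, -1]].
A⁻¹P = [[0, 2], [-6, 11], [-8, 12]].
M = (A⁻¹P)C⁻¹ = [[0, -2], [3, -2], [4, 0]].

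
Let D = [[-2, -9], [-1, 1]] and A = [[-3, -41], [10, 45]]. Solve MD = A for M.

Since D sits to the right of M, M = AD⁻¹.
D has determinant -11; D⁻¹ = [[-1/11, -9/11], [-1/11, 2/11]].
M = AD⁻¹ = [[-3, -41], [10, 45]] · [[-1/11, -9/11], [-1/11, 2/11]] = [[4, -5], [-5, 0]].

M = [[4, -5], [-5, 0]]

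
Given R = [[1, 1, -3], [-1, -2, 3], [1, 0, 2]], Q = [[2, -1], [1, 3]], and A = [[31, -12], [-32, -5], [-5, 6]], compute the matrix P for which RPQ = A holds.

P = [[5, -1], [-2, 5], [-4, 1]]

Isolating P: multiply by R⁻¹ from the left and Q⁻¹ from the right, so P = R⁻¹AQ⁻¹.
R has determinant -5; R⁻¹ = [[4/5, 2/5, 3/5], [-1, -1, 0], [-2/5, -1/5, 1/5]].
det Q = 7, so Q⁻¹ = [[3/7, 1/7], [-1/7, 2/7]].
R⁻¹A = [[9, -8], [1, 17], [-7, 7]].
P = (R⁻¹A)Q⁻¹ = [[5, -1], [-2, 5], [-4, 1]].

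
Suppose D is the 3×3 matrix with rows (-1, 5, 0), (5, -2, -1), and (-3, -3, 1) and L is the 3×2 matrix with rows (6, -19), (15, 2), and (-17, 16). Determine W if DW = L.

Left-multiplying both sides by D⁻¹ gives W = D⁻¹L.
D has determinant -5; D⁻¹ = [[1, 1, 1], [2/5, 1/5, 1/5], [21/5, 18/5, 23/5]].
W = D⁻¹L = [[1, 1, 1], [2/5, 1/5, 1/5], [21/5, 18/5, 23/5]] · [[6, -19], [15, 2], [-17, 16]] = [[4, -1], [2, -4], [1, 1]].

W = [[4, -1], [2, -4], [1, 1]]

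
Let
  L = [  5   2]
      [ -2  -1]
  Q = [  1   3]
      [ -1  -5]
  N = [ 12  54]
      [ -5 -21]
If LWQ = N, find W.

W = [[-1, -3], [4, 3]]

Left-multiply by L⁻¹ and right-multiply by Q⁻¹: W = L⁻¹NQ⁻¹.
det L = -1, so L⁻¹ = [[1, 2], [-2, -5]].
Q has determinant -2; Q⁻¹ = [[5/2, 3/2], [-1/2, -1/2]].
L⁻¹N = [[2, 12], [1, -3]].
W = (L⁻¹N)Q⁻¹ = [[-1, -3], [4, 3]].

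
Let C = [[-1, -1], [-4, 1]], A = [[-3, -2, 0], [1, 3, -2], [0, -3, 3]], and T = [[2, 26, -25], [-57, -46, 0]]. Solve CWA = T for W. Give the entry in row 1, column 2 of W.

5

W = C⁻¹TA⁻¹ (apply C⁻¹ on the left and A⁻¹ on the right).
C has determinant -5; C⁻¹ = [[-1/5, -1/5], [-4/5, 1/5]].
det A = -3; the adjugate gives A⁻¹ = [[-1, -2, -4/3], [1, 3, 2], [1, 3, 7/3]].
C⁻¹T = [[11, 4, 5], [-13, -30, 20]].
W = (C⁻¹T)A⁻¹ = [[-2, 5, 5], [3, -4, 4]].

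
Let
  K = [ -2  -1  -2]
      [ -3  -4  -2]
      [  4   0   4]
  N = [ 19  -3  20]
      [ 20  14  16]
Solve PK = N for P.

Right-multiplying both sides by K⁻¹ gives P = NK⁻¹.
K has determinant -4; K⁻¹ = [[4, -1, 3/2], [-1, 0, -1/2], [-4, 1, -5/4]].
P = NK⁻¹ = [[19, -3, 20], [20, 14, 16]] · [[4, -1, 3/2], [-1, 0, -1/2], [-4, 1, -5/4]] = [[-1, 1, 5], [2, -4, 3]].

P = [[-1, 1, 5], [2, -4, 3]]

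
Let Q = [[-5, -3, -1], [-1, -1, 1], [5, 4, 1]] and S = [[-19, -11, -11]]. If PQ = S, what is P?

Right-multiplying both sides by Q⁻¹ gives P = SQ⁻¹.
det Q = 6, so Q⁻¹ = [[-5/6, -1/6, -2/3], [1, 0, 1], [1/6, 5/6, 1/3]].
P = SQ⁻¹ = [[-19, -11, -11]] · [[-5/6, -1/6, -2/3], [1, 0, 1], [1/6, 5/6, 1/3]] = [[3, -6, -2]].

P = [[3, -6, -2]]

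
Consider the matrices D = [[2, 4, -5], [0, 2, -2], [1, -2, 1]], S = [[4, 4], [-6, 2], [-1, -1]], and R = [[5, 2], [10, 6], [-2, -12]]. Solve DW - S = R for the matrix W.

DW = R + S = [[9, 6], [4, 8], [-3, -13]].
Left-multiplying both sides by D⁻¹ gives W = D⁻¹(R + S).
det D = -2; the adjugate gives D⁻¹ = [[1, -3, -1], [1, -7/2, -2], [1, -4, -2]].
W = D⁻¹(R + S) = [[0, -5], [1, 4], [-1, 0]].

W = [[0, -5], [1, 4], [-1, 0]]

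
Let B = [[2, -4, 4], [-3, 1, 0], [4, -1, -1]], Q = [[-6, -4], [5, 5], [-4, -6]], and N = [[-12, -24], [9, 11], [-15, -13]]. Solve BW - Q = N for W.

BW = N + Q = [[-18, -28], [14, 16], [-19, -19]].
B is on the left of W, so left-multiply by B⁻¹: W = B⁻¹(N + Q).
det B = 6; the adjugate gives B⁻¹ = [[-1/6, -4/3, -2/3], [-1/2, -3, -2], [-1/6, -7/3, -5/3]].
W = B⁻¹(N + Q) = [[-3, -4], [5, 4], [2, -1]].

W = [[-3, -4], [5, 4], [2, -1]]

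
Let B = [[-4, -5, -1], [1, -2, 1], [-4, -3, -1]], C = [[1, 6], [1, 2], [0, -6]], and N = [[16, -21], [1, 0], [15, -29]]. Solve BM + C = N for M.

BM = N − C = [[15, -27], [0, -2], [15, -23]].
Left-multiplying both sides by B⁻¹ gives M = B⁻¹(N − C).
B has determinant 6; B⁻¹ = [[5/6, -1/3, -7/6], [-1/2, 0, 1/2], [-11/6, 4/3, 13/6]].
M = B⁻¹(N − C) = [[-5, 5], [0, 2], [5, -3]].

M = [[-5, 5], [0, 2], [5, -3]]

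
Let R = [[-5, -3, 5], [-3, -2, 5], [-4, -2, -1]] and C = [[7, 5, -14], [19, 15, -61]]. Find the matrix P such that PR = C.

Since R sits to the right of P, P = CR⁻¹.
det R = -1, so R⁻¹ = [[-12, 13, 5], [23, -25, -10], [2, -2, -1]].
P = CR⁻¹ = [[7, 5, -14], [19, 15, -61]] · [[-12, 13, 5], [23, -25, -10], [2, -2, -1]] = [[3, -6, -1], [-5, -6, 6]].

P = [[3, -6, -1], [-5, -6, 6]]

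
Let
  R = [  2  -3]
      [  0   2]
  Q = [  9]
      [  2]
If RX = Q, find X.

X = [[6], [1]]

Left-multiplying both sides by R⁻¹ gives X = R⁻¹Q.
R has determinant 4; R⁻¹ = [[1/2, 3/4], [0, 1/2]].
X = R⁻¹Q = [[1/2, 3/4], [0, 1/2]] · [[9], [2]] = [[6], [1]].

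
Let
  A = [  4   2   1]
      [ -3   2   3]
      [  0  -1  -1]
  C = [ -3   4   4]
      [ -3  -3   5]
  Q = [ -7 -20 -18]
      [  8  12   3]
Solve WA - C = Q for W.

WA = Q + C = [[-10, -16, -14], [5, 9, 8]].
A is on the right of W, so right-multiply by A⁻¹: W = (Q + C)A⁻¹.
det A = 1; the adjugate gives A⁻¹ = [[1, 1, 4], [-3, -4, -15], [3, 4, 14]].
W = (Q + C)A⁻¹ = [[-4, -2, 4], [2, 1, -3]].

W = [[-4, -2, 4], [2, 1, -3]]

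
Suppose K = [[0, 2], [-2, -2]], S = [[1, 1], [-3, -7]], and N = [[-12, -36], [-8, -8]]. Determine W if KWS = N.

W = [[1, -3], [3, 3]]

Isolating W: multiply by K⁻¹ from the left and S⁻¹ from the right, so W = K⁻¹NS⁻¹.
det K = 4; the adjugate gives K⁻¹ = [[-1/2, -1/2], [1/2, 0]].
S has determinant -4; S⁻¹ = [[7/4, 1/4], [-3/4, -1/4]].
K⁻¹N = [[10, 22], [-6, -18]].
W = (K⁻¹N)S⁻¹ = [[1, -3], [3, 3]].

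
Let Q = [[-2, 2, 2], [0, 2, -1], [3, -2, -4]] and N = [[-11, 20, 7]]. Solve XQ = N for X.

Q is on the right of X, so right-multiply by Q⁻¹: X = NQ⁻¹.
Q has determinant 2; Q⁻¹ = [[-5, 2, -3], [-3/2, 1, -1], [-3, 1, -2]].
X = NQ⁻¹ = [[-11, 20, 7]] · [[-5, 2, -3], [-3/2, 1, -1], [-3, 1, -2]] = [[4, 5, -1]].

X = [[4, 5, -1]]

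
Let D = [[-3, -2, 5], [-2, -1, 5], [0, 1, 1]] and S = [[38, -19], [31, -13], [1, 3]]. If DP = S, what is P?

P = [[-4, 2], [-3, 4], [4, -1]]

Since D multiplies P on the left, P = D⁻¹S.
D has determinant 4; D⁻¹ = [[-3/2, 7/4, -5/4], [1/2, -3/4, 5/4], [-1/2, 3/4, -1/4]].
P = D⁻¹S = [[-3/2, 7/4, -5/4], [1/2, -3/4, 5/4], [-1/2, 3/4, -1/4]] · [[38, -19], [31, -13], [1, 3]] = [[-4, 2], [-3, 4], [4, -1]].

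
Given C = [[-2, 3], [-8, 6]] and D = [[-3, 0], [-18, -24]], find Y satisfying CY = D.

Left-multiplying both sides by C⁻¹ gives Y = C⁻¹D.
det C = 12, so C⁻¹ = [[1/2, -1/4], [2/3, -1/6]].
Y = C⁻¹D = [[1/2, -1/4], [2/3, -1/6]] · [[-3, 0], [-18, -24]] = [[3, 6], [1, 4]].

Y = [[3, 6], [1, 4]]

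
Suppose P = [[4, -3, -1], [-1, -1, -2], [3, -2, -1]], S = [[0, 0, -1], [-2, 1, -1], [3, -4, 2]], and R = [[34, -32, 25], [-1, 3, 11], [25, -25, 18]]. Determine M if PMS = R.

M = [[3, 0, 2], [5, 3, 1], [2, -1, -1]]

Isolating M: multiply by P⁻¹ from the left and S⁻¹ from the right, so M = P⁻¹RS⁻¹.
det P = 4, so P⁻¹ = [[-3/4, -1/4, 5/4], [-7/4, -1/4, 9/4], [5/4, -1/4, -7/4]].
det S = -5; the adjugate gives S⁻¹ = [[2/5, -4/5, -1/5], [-1/5, -3/5, -2/5], [-1, 0, 0]].
P⁻¹R = [[6, -8, 1], [-3, -1, -6], [-1, 3, -3]].
M = (P⁻¹R)S⁻¹ = [[3, 0, 2], [5, 3, 1], [2, -1, -1]].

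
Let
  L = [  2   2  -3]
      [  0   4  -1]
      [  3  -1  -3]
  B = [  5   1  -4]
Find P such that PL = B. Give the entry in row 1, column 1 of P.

-5

Right-multiplying both sides by L⁻¹ gives P = BL⁻¹.
det L = 4; the adjugate gives L⁻¹ = [[-13/4, 9/4, 5/2], [-3/4, 3/4, 1/2], [-3, 2, 2]].
P = BL⁻¹ = [[5, 1, -4]] · [[-13/4, 9/4, 5/2], [-3/4, 3/4, 1/2], [-3, 2, 2]] = [[-5, 4, 5]].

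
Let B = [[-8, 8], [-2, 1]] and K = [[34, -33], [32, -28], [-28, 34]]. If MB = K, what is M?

M = [[-4, -1], [-3, -4], [5, -6]]

Since B sits to the right of M, M = KB⁻¹.
det B = 8; the adjugate gives B⁻¹ = [[1/8, -1], [1/4, -1]].
M = KB⁻¹ = [[34, -33], [32, -28], [-28, 34]] · [[1/8, -1], [1/4, -1]] = [[-4, -1], [-3, -4], [5, -6]].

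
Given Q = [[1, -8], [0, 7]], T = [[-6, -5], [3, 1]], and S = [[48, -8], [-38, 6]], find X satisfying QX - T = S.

QX = S + T = [[42, -13], [-35, 7]].
Q is on the left of X, so left-multiply by Q⁻¹: X = Q⁻¹(S + T).
det Q = 7, so Q⁻¹ = [[1, 8/7], [0, 1/7]].
X = Q⁻¹(S + T) = [[2, -5], [-5, 1]].

X = [[2, -5], [-5, 1]]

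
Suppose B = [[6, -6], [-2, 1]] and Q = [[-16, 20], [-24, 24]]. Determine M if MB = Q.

M = [[-4, -4], [-4, 0]]

Right-multiplying both sides by B⁻¹ gives M = QB⁻¹.
det B = -6; the adjugate gives B⁻¹ = [[-1/6, -1], [-1/3, -1]].
M = QB⁻¹ = [[-16, 20], [-24, 24]] · [[-1/6, -1], [-1/3, -1]] = [[-4, -4], [-4, 0]].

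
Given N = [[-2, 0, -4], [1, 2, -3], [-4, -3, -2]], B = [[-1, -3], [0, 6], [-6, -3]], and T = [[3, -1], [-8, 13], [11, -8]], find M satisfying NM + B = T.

M = [[-2, 3], [-3, -1], [0, -2]]

NM = T − B = [[4, 2], [-8, 7], [17, -5]].
N is on the left of M, so left-multiply by N⁻¹: M = N⁻¹(T − B).
det N = 6, so N⁻¹ = [[-13/6, 2, 4/3], [7/3, -2, -5/3], [5/6, -1, -2/3]].
M = N⁻¹(T − B) = [[-2, 3], [-3, -1], [0, -2]].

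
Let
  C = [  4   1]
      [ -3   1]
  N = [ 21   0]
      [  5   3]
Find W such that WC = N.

W = [[3, -3], [2, 1]]

Since C sits to the right of W, W = NC⁻¹.
C has determinant 7; C⁻¹ = [[1/7, -1/7], [3/7, 4/7]].
W = NC⁻¹ = [[21, 0], [5, 3]] · [[1/7, -1/7], [3/7, 4/7]] = [[3, -3], [2, 1]].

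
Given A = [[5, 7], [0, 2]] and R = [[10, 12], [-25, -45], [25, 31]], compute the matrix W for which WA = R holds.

A is on the right of W, so right-multiply by A⁻¹: W = RA⁻¹.
det A = 10, so A⁻¹ = [[1/5, -7/10], [0, 1/2]].
W = RA⁻¹ = [[10, 12], [-25, -45], [25, 31]] · [[1/5, -7/10], [0, 1/2]] = [[2, -1], [-5, -5], [5, -2]].

W = [[2, -1], [-5, -5], [5, -2]]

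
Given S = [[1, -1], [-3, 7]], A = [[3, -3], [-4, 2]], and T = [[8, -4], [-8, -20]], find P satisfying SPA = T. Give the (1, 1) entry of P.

Isolating P: multiply by S⁻¹ from the left and A⁻¹ from the right, so P = S⁻¹TA⁻¹.
det S = 4, so S⁻¹ = [[7/4, 1/4], [3/4, 1/4]].
A has determinant -6; A⁻¹ = [[-1/3, -1/2], [-2/3, -1/2]].
S⁻¹T = [[12, -12], [4, -8]].
P = (S⁻¹T)A⁻¹ = [[4, 0], [4, 2]].

4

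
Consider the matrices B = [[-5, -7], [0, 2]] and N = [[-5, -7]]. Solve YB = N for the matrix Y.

Y = [[1, 0]]

Since B sits to the right of Y, Y = NB⁻¹.
det B = -10; the adjugate gives B⁻¹ = [[-1/5, -7/10], [0, 1/2]].
Y = NB⁻¹ = [[-5, -7]] · [[-1/5, -7/10], [0, 1/2]] = [[1, 0]].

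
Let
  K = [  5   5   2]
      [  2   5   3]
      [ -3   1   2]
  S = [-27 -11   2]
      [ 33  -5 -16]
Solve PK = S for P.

P = [[-3, 0, 4], [6, -6, -5]]

Since K sits to the right of P, P = SK⁻¹.
K has determinant 4; K⁻¹ = [[7/4, -2, 5/4], [-13/4, 4, -11/4], [17/4, -5, 15/4]].
P = SK⁻¹ = [[-27, -11, 2], [33, -5, -16]] · [[7/4, -2, 5/4], [-13/4, 4, -11/4], [17/4, -5, 15/4]] = [[-3, 0, 4], [6, -6, -5]].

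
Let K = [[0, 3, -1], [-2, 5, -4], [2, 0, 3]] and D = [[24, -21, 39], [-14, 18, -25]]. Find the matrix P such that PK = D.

Right-multiplying both sides by K⁻¹ gives P = DK⁻¹.
det K = 4; the adjugate gives K⁻¹ = [[15/4, -9/4, -7/4], [-1/2, 1/2, 1/2], [-5/2, 3/2, 3/2]].
P = DK⁻¹ = [[24, -21, 39], [-14, 18, -25]] · [[15/4, -9/4, -7/4], [-1/2, 1/2, 1/2], [-5/2, 3/2, 3/2]] = [[3, -6, 6], [1, 3, -4]].

P = [[3, -6, 6], [1, 3, -4]]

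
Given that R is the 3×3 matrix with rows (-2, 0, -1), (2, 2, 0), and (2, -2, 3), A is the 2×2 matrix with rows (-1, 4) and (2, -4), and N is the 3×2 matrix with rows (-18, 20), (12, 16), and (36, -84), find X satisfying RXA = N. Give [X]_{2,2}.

Left-multiply by R⁻¹ and right-multiply by A⁻¹: X = R⁻¹NA⁻¹.
R has determinant -4; R⁻¹ = [[-3/2, -1/2, -1/2], [3/2, 1, 1/2], [2, 1, 1]].
A has determinant -4; A⁻¹ = [[1, 1], [1/2, 1/4]].
R⁻¹N = [[3, 4], [3, 4], [12, -28]].
X = (R⁻¹N)A⁻¹ = [[5, 4], [5, 4], [-2, 5]].

4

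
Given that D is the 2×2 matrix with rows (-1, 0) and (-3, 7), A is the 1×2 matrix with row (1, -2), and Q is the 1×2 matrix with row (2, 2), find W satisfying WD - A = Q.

WD = Q + A = [[3, 0]].
Right-multiplying both sides by D⁻¹ gives W = (Q + A)D⁻¹.
det D = -7, so D⁻¹ = [[-1, 0], [-3/7, 1/7]].
W = (Q + A)D⁻¹ = [[-3, 0]].

W = [[-3, 0]]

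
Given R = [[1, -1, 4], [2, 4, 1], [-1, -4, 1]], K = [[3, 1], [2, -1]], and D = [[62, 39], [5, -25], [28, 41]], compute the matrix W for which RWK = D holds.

W = [[3, 1], [-5, 4], [5, -2]]

Isolating W: multiply by R⁻¹ from the left and K⁻¹ from the right, so W = R⁻¹DK⁻¹.
R has determinant -5; R⁻¹ = [[-8/5, 3, 17/5], [3/5, -1, -7/5], [4/5, -1, -6/5]].
K has determinant -5; K⁻¹ = [[1/5, 1/5], [2/5, -3/5]].
R⁻¹D = [[11, 2], [-7, -9], [11, 7]].
W = (R⁻¹D)K⁻¹ = [[3, 1], [-5, 4], [5, -2]].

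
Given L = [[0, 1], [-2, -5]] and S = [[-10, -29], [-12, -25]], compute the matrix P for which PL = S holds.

P = [[-4, 5], [5, 6]]

Right-multiplying both sides by L⁻¹ gives P = SL⁻¹.
det L = 2; the adjugate gives L⁻¹ = [[-5/2, -1/2], [1, 0]].
P = SL⁻¹ = [[-10, -29], [-12, -25]] · [[-5/2, -1/2], [1, 0]] = [[-4, 5], [5, 6]].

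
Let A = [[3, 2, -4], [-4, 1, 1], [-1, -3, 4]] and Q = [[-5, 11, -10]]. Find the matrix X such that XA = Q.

X = [[0, 2, -3]]

A is on the right of X, so right-multiply by A⁻¹: X = QA⁻¹.
det A = -1, so A⁻¹ = [[-7, -4, -6], [-15, -8, -13], [-13, -7, -11]].
X = QA⁻¹ = [[-5, 11, -10]] · [[-7, -4, -6], [-15, -8, -13], [-13, -7, -11]] = [[0, 2, -3]].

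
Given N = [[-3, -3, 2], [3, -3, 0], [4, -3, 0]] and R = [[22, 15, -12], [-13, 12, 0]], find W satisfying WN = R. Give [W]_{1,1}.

-6

Since N sits to the right of W, W = RN⁻¹.
det N = 6; the adjugate gives N⁻¹ = [[0, -1, 1], [0, -4/3, 1], [1/2, -7/2, 3]].
W = RN⁻¹ = [[22, 15, -12], [-13, 12, 0]] · [[0, -1, 1], [0, -4/3, 1], [1/2, -7/2, 3]] = [[-6, 0, 1], [0, -3, -1]].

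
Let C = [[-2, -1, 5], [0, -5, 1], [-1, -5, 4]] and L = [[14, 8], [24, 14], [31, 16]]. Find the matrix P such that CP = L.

Since C multiplies P on the left, P = C⁻¹L.
C has determinant 6; C⁻¹ = [[-5/2, -7/2, 4], [-1/6, -1/2, 1/3], [-5/6, -3/2, 5/3]].
P = C⁻¹L = [[-5/2, -7/2, 4], [-1/6, -1/2, 1/3], [-5/6, -3/2, 5/3]] · [[14, 8], [24, 14], [31, 16]] = [[5, -5], [-4, -3], [4, -1]].

P = [[5, -5], [-4, -3], [4, -1]]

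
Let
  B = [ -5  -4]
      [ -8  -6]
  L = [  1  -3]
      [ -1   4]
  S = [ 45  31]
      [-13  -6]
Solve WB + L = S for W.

WB = S − L = [[44, 34], [-12, -10]].
Right-multiplying both sides by B⁻¹ gives W = (S − L)B⁻¹.
B has determinant -2; B⁻¹ = [[3, -2], [-4, 5/2]].
W = (S − L)B⁻¹ = [[-4, -3], [4, -1]].

W = [[-4, -3], [4, -1]]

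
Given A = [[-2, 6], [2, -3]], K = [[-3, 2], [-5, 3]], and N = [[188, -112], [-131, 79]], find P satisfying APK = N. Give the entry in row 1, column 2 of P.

5

Isolating P: multiply by A⁻¹ from the left and K⁻¹ from the right, so P = A⁻¹NK⁻¹.
det A = -6; the adjugate gives A⁻¹ = [[1/2, 1], [1/3, 1/3]].
K has determinant 1; K⁻¹ = [[3, -2], [5, -3]].
A⁻¹N = [[-37, 23], [19, -11]].
P = (A⁻¹N)K⁻¹ = [[4, 5], [2, -5]].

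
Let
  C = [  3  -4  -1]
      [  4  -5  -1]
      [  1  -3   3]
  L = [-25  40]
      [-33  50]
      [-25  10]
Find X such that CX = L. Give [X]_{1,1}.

-4

Since C multiplies X on the left, X = C⁻¹L.
C has determinant 5; C⁻¹ = [[-18/5, 3, -1/5], [-13/5, 2, -1/5], [-7/5, 1, 1/5]].
X = C⁻¹L = [[-18/5, 3, -1/5], [-13/5, 2, -1/5], [-7/5, 1, 1/5]] · [[-25, 40], [-33, 50], [-25, 10]] = [[-4, 4], [4, -6], [-3, -4]].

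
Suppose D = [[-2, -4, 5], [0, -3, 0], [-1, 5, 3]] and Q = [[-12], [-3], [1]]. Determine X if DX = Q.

Since D multiplies X on the left, X = D⁻¹Q.
D has determinant 3; D⁻¹ = [[-3, 37/3, 5], [0, -1/3, 0], [-1, 14/3, 2]].
X = D⁻¹Q = [[-3, 37/3, 5], [0, -1/3, 0], [-1, 14/3, 2]] · [[-12], [-3], [1]] = [[4], [1], [0]].

X = [[4], [1], [0]]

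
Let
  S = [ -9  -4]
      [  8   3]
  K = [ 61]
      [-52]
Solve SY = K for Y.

Left-multiplying both sides by S⁻¹ gives Y = S⁻¹K.
det S = 5, so S⁻¹ = [[3/5, 4/5], [-8/5, -9/5]].
Y = S⁻¹K = [[3/5, 4/5], [-8/5, -9/5]] · [[61], [-52]] = [[-5], [-4]].

Y = [[-5], [-4]]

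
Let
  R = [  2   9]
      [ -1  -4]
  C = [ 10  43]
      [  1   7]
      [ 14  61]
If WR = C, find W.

W = [[3, -4], [3, 5], [5, -4]]

Since R sits to the right of W, W = CR⁻¹.
R has determinant 1; R⁻¹ = [[-4, -9], [1, 2]].
W = CR⁻¹ = [[10, 43], [1, 7], [14, 61]] · [[-4, -9], [1, 2]] = [[3, -4], [3, 5], [5, -4]].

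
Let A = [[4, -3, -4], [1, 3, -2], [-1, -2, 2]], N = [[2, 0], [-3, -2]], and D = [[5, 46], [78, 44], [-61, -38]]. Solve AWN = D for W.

W = [[-4, -3], [4, -3], [1, 5]]

Isolating W: multiply by A⁻¹ from the left and N⁻¹ from the right, so W = A⁻¹DN⁻¹.
det A = 4; the adjugate gives A⁻¹ = [[1/2, 7/2, 9/2], [0, 1, 1], [1/4, 11/4, 15/4]].
det N = -4; the adjugate gives N⁻¹ = [[1/2, 0], [-3/4, -1/2]].
A⁻¹D = [[1, 6], [17, 6], [-13, -10]].
W = (A⁻¹D)N⁻¹ = [[-4, -3], [4, -3], [1, 5]].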